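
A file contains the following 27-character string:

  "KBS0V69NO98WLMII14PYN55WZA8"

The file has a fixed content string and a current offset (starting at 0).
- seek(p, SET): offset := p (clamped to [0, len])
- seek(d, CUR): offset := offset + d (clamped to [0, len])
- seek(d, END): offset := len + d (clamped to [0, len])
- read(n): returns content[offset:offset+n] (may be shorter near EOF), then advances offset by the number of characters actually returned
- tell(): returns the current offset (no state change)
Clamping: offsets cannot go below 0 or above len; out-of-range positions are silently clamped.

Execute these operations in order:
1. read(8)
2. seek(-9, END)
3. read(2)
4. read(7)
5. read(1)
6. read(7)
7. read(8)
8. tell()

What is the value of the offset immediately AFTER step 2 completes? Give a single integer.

Answer: 18

Derivation:
After 1 (read(8)): returned 'KBS0V69N', offset=8
After 2 (seek(-9, END)): offset=18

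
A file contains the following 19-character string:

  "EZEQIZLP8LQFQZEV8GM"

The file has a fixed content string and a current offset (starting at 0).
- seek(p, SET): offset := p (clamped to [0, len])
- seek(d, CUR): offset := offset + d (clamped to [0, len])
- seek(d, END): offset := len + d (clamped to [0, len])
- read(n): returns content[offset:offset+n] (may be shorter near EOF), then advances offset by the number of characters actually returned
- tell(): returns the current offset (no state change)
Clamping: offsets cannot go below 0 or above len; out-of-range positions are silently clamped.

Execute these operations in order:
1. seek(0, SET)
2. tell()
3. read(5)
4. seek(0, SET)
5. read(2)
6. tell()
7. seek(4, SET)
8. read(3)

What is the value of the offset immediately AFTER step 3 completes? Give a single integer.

Answer: 5

Derivation:
After 1 (seek(0, SET)): offset=0
After 2 (tell()): offset=0
After 3 (read(5)): returned 'EZEQI', offset=5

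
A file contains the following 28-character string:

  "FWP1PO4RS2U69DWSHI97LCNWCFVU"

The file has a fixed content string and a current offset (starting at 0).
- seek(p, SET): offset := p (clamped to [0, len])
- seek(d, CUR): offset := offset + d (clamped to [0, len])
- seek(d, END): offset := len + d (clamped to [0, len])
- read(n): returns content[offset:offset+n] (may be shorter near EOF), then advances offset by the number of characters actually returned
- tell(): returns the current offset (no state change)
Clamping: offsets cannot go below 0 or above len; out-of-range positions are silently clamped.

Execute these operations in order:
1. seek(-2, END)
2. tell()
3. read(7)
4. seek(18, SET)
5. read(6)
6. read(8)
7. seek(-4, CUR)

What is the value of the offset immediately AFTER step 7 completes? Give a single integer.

Answer: 24

Derivation:
After 1 (seek(-2, END)): offset=26
After 2 (tell()): offset=26
After 3 (read(7)): returned 'VU', offset=28
After 4 (seek(18, SET)): offset=18
After 5 (read(6)): returned '97LCNW', offset=24
After 6 (read(8)): returned 'CFVU', offset=28
After 7 (seek(-4, CUR)): offset=24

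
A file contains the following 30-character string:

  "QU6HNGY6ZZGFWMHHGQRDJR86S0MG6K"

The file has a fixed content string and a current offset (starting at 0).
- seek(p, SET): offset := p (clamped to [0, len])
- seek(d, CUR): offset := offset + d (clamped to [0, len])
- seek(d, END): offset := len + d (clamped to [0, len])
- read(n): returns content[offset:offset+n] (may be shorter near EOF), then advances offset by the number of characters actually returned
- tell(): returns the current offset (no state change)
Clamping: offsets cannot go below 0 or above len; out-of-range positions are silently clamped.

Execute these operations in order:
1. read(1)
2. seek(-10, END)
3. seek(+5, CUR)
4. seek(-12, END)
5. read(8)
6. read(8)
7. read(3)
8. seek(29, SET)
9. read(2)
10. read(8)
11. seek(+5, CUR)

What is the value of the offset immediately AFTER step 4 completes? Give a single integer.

After 1 (read(1)): returned 'Q', offset=1
After 2 (seek(-10, END)): offset=20
After 3 (seek(+5, CUR)): offset=25
After 4 (seek(-12, END)): offset=18

Answer: 18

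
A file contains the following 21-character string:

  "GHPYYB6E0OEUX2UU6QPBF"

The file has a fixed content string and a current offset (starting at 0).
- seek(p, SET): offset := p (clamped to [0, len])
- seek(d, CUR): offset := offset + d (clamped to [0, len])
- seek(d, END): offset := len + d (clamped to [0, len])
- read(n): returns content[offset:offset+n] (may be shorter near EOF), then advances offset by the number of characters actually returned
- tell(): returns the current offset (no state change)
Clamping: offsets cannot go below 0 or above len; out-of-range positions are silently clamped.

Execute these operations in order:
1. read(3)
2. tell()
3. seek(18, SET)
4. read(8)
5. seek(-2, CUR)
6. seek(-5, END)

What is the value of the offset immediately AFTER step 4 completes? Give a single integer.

After 1 (read(3)): returned 'GHP', offset=3
After 2 (tell()): offset=3
After 3 (seek(18, SET)): offset=18
After 4 (read(8)): returned 'PBF', offset=21

Answer: 21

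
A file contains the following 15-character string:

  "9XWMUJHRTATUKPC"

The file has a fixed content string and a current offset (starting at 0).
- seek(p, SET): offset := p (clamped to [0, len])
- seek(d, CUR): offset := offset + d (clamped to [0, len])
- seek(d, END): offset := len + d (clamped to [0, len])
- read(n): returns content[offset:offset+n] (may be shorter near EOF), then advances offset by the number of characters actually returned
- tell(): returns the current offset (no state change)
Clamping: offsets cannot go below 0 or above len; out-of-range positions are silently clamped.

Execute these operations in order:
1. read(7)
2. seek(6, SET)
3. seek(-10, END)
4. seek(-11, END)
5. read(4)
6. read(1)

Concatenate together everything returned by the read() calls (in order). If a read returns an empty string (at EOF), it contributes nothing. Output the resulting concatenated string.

Answer: 9XWMUJHUJHRT

Derivation:
After 1 (read(7)): returned '9XWMUJH', offset=7
After 2 (seek(6, SET)): offset=6
After 3 (seek(-10, END)): offset=5
After 4 (seek(-11, END)): offset=4
After 5 (read(4)): returned 'UJHR', offset=8
After 6 (read(1)): returned 'T', offset=9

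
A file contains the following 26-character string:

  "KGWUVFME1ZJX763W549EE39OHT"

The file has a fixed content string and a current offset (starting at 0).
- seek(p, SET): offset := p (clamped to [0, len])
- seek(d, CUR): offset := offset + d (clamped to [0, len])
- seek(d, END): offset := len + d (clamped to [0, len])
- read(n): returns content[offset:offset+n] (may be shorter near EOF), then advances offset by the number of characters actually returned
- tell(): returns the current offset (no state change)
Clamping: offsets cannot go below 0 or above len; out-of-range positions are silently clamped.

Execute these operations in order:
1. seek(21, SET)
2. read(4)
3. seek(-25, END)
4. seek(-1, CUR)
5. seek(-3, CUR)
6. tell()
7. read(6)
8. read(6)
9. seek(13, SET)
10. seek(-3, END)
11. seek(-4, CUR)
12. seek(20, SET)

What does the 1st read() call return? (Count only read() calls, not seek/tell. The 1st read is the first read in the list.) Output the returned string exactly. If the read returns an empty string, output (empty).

Answer: 39OH

Derivation:
After 1 (seek(21, SET)): offset=21
After 2 (read(4)): returned '39OH', offset=25
After 3 (seek(-25, END)): offset=1
After 4 (seek(-1, CUR)): offset=0
After 5 (seek(-3, CUR)): offset=0
After 6 (tell()): offset=0
After 7 (read(6)): returned 'KGWUVF', offset=6
After 8 (read(6)): returned 'ME1ZJX', offset=12
After 9 (seek(13, SET)): offset=13
After 10 (seek(-3, END)): offset=23
After 11 (seek(-4, CUR)): offset=19
After 12 (seek(20, SET)): offset=20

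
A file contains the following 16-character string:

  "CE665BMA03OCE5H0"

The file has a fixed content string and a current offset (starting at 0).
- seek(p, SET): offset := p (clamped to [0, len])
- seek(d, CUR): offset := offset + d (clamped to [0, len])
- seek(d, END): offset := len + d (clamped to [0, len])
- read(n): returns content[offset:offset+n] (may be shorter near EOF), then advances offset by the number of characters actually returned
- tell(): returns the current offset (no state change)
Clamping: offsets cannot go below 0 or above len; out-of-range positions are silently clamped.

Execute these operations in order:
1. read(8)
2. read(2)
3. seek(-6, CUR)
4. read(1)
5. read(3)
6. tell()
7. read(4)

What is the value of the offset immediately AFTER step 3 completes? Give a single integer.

After 1 (read(8)): returned 'CE665BMA', offset=8
After 2 (read(2)): returned '03', offset=10
After 3 (seek(-6, CUR)): offset=4

Answer: 4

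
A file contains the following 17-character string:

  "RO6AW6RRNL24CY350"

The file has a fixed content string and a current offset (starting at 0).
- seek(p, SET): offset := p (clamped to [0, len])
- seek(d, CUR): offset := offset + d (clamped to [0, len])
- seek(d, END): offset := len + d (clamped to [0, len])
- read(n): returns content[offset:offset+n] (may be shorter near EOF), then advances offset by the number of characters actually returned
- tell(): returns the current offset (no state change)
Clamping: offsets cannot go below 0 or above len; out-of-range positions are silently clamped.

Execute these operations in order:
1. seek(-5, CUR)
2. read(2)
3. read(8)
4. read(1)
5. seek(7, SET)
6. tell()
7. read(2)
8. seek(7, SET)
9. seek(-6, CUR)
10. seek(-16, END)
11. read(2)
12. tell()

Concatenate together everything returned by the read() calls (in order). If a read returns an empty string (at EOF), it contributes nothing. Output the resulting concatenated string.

After 1 (seek(-5, CUR)): offset=0
After 2 (read(2)): returned 'RO', offset=2
After 3 (read(8)): returned '6AW6RRNL', offset=10
After 4 (read(1)): returned '2', offset=11
After 5 (seek(7, SET)): offset=7
After 6 (tell()): offset=7
After 7 (read(2)): returned 'RN', offset=9
After 8 (seek(7, SET)): offset=7
After 9 (seek(-6, CUR)): offset=1
After 10 (seek(-16, END)): offset=1
After 11 (read(2)): returned 'O6', offset=3
After 12 (tell()): offset=3

Answer: RO6AW6RRNL2RNO6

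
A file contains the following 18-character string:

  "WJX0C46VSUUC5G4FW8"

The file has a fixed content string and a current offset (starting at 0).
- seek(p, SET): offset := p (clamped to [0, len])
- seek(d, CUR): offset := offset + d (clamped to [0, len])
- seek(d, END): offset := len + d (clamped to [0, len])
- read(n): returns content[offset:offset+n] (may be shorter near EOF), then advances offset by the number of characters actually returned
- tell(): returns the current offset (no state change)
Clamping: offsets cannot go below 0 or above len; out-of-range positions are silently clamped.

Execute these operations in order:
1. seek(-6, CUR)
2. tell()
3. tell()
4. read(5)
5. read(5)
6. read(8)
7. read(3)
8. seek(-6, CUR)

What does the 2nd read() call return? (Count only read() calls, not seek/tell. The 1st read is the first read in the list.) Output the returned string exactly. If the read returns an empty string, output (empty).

Answer: 46VSU

Derivation:
After 1 (seek(-6, CUR)): offset=0
After 2 (tell()): offset=0
After 3 (tell()): offset=0
After 4 (read(5)): returned 'WJX0C', offset=5
After 5 (read(5)): returned '46VSU', offset=10
After 6 (read(8)): returned 'UC5G4FW8', offset=18
After 7 (read(3)): returned '', offset=18
After 8 (seek(-6, CUR)): offset=12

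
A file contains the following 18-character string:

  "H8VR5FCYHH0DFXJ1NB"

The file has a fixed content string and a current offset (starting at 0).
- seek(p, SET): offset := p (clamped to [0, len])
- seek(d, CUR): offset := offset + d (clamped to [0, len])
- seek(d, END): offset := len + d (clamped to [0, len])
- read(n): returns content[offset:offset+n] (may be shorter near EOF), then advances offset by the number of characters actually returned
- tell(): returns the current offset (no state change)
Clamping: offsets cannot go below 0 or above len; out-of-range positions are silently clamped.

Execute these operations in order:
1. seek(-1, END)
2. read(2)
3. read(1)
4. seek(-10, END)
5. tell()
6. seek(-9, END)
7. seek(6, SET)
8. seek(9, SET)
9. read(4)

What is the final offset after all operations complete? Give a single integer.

After 1 (seek(-1, END)): offset=17
After 2 (read(2)): returned 'B', offset=18
After 3 (read(1)): returned '', offset=18
After 4 (seek(-10, END)): offset=8
After 5 (tell()): offset=8
After 6 (seek(-9, END)): offset=9
After 7 (seek(6, SET)): offset=6
After 8 (seek(9, SET)): offset=9
After 9 (read(4)): returned 'H0DF', offset=13

Answer: 13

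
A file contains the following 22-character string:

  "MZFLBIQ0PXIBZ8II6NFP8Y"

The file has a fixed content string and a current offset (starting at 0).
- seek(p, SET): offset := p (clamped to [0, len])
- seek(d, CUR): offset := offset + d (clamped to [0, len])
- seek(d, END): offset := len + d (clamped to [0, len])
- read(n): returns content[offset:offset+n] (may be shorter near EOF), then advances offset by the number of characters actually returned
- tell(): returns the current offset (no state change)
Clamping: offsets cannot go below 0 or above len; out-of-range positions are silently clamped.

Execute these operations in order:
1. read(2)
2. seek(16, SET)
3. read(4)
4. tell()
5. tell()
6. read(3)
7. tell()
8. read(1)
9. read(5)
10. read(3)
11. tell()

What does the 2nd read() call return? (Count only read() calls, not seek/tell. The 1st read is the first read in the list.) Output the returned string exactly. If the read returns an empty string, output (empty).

Answer: 6NFP

Derivation:
After 1 (read(2)): returned 'MZ', offset=2
After 2 (seek(16, SET)): offset=16
After 3 (read(4)): returned '6NFP', offset=20
After 4 (tell()): offset=20
After 5 (tell()): offset=20
After 6 (read(3)): returned '8Y', offset=22
After 7 (tell()): offset=22
After 8 (read(1)): returned '', offset=22
After 9 (read(5)): returned '', offset=22
After 10 (read(3)): returned '', offset=22
After 11 (tell()): offset=22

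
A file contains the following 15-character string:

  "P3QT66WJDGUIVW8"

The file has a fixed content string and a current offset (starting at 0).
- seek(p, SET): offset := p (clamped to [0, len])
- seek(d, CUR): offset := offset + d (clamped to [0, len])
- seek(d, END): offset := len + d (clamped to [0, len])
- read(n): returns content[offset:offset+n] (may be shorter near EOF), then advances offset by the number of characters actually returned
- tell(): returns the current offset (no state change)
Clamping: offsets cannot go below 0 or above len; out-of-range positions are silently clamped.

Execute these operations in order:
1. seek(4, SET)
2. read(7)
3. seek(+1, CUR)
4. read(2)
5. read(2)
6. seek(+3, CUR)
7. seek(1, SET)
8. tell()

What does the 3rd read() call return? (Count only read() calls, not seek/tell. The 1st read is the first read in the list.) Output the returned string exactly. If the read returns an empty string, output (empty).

Answer: 8

Derivation:
After 1 (seek(4, SET)): offset=4
After 2 (read(7)): returned '66WJDGU', offset=11
After 3 (seek(+1, CUR)): offset=12
After 4 (read(2)): returned 'VW', offset=14
After 5 (read(2)): returned '8', offset=15
After 6 (seek(+3, CUR)): offset=15
After 7 (seek(1, SET)): offset=1
After 8 (tell()): offset=1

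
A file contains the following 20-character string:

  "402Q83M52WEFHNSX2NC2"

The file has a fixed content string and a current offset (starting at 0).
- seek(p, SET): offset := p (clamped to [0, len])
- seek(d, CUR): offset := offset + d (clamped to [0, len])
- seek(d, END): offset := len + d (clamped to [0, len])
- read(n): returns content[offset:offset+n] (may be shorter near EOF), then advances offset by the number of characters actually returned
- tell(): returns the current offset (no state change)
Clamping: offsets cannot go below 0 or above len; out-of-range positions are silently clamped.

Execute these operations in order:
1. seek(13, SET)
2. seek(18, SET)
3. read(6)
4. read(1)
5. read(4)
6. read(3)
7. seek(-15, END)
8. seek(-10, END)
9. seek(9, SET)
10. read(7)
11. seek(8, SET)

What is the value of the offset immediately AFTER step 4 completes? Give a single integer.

Answer: 20

Derivation:
After 1 (seek(13, SET)): offset=13
After 2 (seek(18, SET)): offset=18
After 3 (read(6)): returned 'C2', offset=20
After 4 (read(1)): returned '', offset=20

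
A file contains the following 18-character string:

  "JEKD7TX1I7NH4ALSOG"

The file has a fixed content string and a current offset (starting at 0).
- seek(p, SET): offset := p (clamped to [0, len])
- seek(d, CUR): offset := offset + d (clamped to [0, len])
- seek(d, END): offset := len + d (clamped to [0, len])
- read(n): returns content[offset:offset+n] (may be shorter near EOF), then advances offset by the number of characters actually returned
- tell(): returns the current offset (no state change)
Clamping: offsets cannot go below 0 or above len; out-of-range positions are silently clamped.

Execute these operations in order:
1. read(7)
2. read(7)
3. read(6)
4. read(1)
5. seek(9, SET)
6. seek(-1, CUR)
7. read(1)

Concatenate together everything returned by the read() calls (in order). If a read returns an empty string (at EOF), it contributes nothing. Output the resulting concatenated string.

Answer: JEKD7TX1I7NH4ALSOGI

Derivation:
After 1 (read(7)): returned 'JEKD7TX', offset=7
After 2 (read(7)): returned '1I7NH4A', offset=14
After 3 (read(6)): returned 'LSOG', offset=18
After 4 (read(1)): returned '', offset=18
After 5 (seek(9, SET)): offset=9
After 6 (seek(-1, CUR)): offset=8
After 7 (read(1)): returned 'I', offset=9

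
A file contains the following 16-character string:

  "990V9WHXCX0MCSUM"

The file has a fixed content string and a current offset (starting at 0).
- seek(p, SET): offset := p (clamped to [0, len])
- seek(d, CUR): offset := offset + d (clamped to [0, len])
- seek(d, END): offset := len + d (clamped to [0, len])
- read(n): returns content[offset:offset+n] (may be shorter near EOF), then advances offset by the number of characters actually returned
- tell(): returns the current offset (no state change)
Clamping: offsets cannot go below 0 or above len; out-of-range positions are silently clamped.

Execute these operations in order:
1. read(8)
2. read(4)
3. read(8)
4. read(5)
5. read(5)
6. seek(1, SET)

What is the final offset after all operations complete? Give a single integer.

After 1 (read(8)): returned '990V9WHX', offset=8
After 2 (read(4)): returned 'CX0M', offset=12
After 3 (read(8)): returned 'CSUM', offset=16
After 4 (read(5)): returned '', offset=16
After 5 (read(5)): returned '', offset=16
After 6 (seek(1, SET)): offset=1

Answer: 1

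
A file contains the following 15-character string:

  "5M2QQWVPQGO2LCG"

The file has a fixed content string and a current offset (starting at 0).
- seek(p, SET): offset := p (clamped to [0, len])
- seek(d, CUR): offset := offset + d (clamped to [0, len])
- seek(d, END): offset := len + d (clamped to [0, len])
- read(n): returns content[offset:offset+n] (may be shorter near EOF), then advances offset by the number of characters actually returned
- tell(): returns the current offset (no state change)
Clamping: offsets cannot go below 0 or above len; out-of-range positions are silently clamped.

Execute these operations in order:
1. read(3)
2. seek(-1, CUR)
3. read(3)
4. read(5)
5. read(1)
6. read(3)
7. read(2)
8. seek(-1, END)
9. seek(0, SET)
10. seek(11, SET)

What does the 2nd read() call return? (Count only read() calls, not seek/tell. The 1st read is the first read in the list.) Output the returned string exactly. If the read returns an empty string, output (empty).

Answer: 2QQ

Derivation:
After 1 (read(3)): returned '5M2', offset=3
After 2 (seek(-1, CUR)): offset=2
After 3 (read(3)): returned '2QQ', offset=5
After 4 (read(5)): returned 'WVPQG', offset=10
After 5 (read(1)): returned 'O', offset=11
After 6 (read(3)): returned '2LC', offset=14
After 7 (read(2)): returned 'G', offset=15
After 8 (seek(-1, END)): offset=14
After 9 (seek(0, SET)): offset=0
After 10 (seek(11, SET)): offset=11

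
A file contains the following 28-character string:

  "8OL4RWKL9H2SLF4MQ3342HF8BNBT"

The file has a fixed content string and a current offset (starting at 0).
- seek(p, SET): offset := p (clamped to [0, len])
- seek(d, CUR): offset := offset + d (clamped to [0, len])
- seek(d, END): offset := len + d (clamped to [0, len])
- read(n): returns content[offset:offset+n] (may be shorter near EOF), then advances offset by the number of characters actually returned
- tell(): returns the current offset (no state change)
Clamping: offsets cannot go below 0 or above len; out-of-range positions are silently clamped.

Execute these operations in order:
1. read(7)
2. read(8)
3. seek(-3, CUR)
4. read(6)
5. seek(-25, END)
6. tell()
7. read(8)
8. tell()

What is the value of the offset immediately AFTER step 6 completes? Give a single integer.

Answer: 3

Derivation:
After 1 (read(7)): returned '8OL4RWK', offset=7
After 2 (read(8)): returned 'L9H2SLF4', offset=15
After 3 (seek(-3, CUR)): offset=12
After 4 (read(6)): returned 'LF4MQ3', offset=18
After 5 (seek(-25, END)): offset=3
After 6 (tell()): offset=3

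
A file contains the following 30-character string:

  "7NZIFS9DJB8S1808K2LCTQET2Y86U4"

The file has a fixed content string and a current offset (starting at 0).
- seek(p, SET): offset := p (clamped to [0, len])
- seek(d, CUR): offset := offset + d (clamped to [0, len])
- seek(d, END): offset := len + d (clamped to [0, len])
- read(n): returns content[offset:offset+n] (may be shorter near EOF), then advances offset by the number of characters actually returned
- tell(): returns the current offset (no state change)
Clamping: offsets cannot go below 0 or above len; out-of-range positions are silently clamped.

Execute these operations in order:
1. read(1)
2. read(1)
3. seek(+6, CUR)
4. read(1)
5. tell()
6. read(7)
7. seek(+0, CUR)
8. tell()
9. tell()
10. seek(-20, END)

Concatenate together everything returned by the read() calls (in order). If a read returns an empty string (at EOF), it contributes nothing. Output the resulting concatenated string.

Answer: 7NJB8S1808

Derivation:
After 1 (read(1)): returned '7', offset=1
After 2 (read(1)): returned 'N', offset=2
After 3 (seek(+6, CUR)): offset=8
After 4 (read(1)): returned 'J', offset=9
After 5 (tell()): offset=9
After 6 (read(7)): returned 'B8S1808', offset=16
After 7 (seek(+0, CUR)): offset=16
After 8 (tell()): offset=16
After 9 (tell()): offset=16
After 10 (seek(-20, END)): offset=10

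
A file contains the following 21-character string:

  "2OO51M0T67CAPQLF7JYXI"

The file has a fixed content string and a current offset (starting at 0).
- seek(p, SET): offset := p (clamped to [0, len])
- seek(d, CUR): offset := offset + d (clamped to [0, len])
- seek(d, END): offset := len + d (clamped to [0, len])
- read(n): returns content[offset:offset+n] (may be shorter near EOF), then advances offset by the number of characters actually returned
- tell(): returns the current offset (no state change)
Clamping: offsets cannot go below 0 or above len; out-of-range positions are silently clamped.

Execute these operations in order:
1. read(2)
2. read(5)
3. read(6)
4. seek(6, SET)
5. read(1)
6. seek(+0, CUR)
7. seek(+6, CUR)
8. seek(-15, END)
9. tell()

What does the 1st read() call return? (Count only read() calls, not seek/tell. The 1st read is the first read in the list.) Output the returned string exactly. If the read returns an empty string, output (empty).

Answer: 2O

Derivation:
After 1 (read(2)): returned '2O', offset=2
After 2 (read(5)): returned 'O51M0', offset=7
After 3 (read(6)): returned 'T67CAP', offset=13
After 4 (seek(6, SET)): offset=6
After 5 (read(1)): returned '0', offset=7
After 6 (seek(+0, CUR)): offset=7
After 7 (seek(+6, CUR)): offset=13
After 8 (seek(-15, END)): offset=6
After 9 (tell()): offset=6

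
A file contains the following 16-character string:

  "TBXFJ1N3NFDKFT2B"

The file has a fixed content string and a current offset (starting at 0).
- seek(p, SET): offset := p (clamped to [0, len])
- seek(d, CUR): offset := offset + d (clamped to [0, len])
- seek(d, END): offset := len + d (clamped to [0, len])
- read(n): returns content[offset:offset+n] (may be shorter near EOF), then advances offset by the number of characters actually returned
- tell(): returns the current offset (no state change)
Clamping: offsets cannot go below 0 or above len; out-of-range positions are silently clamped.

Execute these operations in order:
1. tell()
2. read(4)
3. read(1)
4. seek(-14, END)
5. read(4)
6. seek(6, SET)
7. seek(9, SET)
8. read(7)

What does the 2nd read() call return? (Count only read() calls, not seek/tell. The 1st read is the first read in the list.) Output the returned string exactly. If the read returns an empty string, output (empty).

After 1 (tell()): offset=0
After 2 (read(4)): returned 'TBXF', offset=4
After 3 (read(1)): returned 'J', offset=5
After 4 (seek(-14, END)): offset=2
After 5 (read(4)): returned 'XFJ1', offset=6
After 6 (seek(6, SET)): offset=6
After 7 (seek(9, SET)): offset=9
After 8 (read(7)): returned 'FDKFT2B', offset=16

Answer: J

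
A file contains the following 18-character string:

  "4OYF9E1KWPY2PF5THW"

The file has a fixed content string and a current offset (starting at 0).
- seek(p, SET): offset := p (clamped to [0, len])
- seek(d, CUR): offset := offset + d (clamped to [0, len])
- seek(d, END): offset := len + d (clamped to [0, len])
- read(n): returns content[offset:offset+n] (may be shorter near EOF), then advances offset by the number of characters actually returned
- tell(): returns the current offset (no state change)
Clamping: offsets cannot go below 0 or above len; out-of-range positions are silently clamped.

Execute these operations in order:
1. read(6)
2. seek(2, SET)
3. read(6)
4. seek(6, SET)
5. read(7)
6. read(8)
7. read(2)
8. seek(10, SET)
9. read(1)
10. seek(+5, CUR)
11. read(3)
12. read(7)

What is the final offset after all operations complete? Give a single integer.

Answer: 18

Derivation:
After 1 (read(6)): returned '4OYF9E', offset=6
After 2 (seek(2, SET)): offset=2
After 3 (read(6)): returned 'YF9E1K', offset=8
After 4 (seek(6, SET)): offset=6
After 5 (read(7)): returned '1KWPY2P', offset=13
After 6 (read(8)): returned 'F5THW', offset=18
After 7 (read(2)): returned '', offset=18
After 8 (seek(10, SET)): offset=10
After 9 (read(1)): returned 'Y', offset=11
After 10 (seek(+5, CUR)): offset=16
After 11 (read(3)): returned 'HW', offset=18
After 12 (read(7)): returned '', offset=18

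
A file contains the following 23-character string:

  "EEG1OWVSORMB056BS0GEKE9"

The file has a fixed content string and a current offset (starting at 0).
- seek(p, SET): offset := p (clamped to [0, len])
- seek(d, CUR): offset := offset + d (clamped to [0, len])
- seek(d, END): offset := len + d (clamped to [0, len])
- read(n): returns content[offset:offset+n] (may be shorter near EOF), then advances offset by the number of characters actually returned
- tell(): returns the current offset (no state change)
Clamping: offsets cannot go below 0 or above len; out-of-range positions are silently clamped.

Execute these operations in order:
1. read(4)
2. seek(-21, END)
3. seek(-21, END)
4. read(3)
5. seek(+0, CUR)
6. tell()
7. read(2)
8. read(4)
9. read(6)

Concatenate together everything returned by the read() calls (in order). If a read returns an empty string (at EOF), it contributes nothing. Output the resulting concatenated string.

Answer: EEG1G1OWVSORMB056BS

Derivation:
After 1 (read(4)): returned 'EEG1', offset=4
After 2 (seek(-21, END)): offset=2
After 3 (seek(-21, END)): offset=2
After 4 (read(3)): returned 'G1O', offset=5
After 5 (seek(+0, CUR)): offset=5
After 6 (tell()): offset=5
After 7 (read(2)): returned 'WV', offset=7
After 8 (read(4)): returned 'SORM', offset=11
After 9 (read(6)): returned 'B056BS', offset=17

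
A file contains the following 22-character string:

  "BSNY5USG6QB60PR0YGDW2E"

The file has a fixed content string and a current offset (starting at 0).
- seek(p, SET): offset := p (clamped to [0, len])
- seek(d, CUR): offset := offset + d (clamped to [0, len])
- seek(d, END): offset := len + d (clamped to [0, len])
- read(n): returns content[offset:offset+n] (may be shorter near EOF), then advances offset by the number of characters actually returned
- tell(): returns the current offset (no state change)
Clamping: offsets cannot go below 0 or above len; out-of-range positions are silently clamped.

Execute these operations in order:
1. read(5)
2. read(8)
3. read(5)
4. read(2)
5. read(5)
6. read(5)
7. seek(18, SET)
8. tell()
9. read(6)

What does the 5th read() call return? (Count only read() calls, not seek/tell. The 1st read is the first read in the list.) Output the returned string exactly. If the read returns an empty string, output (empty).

Answer: 2E

Derivation:
After 1 (read(5)): returned 'BSNY5', offset=5
After 2 (read(8)): returned 'USG6QB60', offset=13
After 3 (read(5)): returned 'PR0YG', offset=18
After 4 (read(2)): returned 'DW', offset=20
After 5 (read(5)): returned '2E', offset=22
After 6 (read(5)): returned '', offset=22
After 7 (seek(18, SET)): offset=18
After 8 (tell()): offset=18
After 9 (read(6)): returned 'DW2E', offset=22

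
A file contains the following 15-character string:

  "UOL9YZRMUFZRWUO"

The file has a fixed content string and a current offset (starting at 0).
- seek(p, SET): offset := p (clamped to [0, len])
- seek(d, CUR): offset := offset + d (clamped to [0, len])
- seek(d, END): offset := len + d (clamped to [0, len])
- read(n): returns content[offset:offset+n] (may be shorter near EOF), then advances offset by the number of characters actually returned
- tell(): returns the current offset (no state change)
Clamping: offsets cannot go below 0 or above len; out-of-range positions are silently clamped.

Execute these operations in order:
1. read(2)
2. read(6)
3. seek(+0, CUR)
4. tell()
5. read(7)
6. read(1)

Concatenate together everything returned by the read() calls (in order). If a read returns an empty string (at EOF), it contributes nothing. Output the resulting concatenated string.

Answer: UOL9YZRMUFZRWUO

Derivation:
After 1 (read(2)): returned 'UO', offset=2
After 2 (read(6)): returned 'L9YZRM', offset=8
After 3 (seek(+0, CUR)): offset=8
After 4 (tell()): offset=8
After 5 (read(7)): returned 'UFZRWUO', offset=15
After 6 (read(1)): returned '', offset=15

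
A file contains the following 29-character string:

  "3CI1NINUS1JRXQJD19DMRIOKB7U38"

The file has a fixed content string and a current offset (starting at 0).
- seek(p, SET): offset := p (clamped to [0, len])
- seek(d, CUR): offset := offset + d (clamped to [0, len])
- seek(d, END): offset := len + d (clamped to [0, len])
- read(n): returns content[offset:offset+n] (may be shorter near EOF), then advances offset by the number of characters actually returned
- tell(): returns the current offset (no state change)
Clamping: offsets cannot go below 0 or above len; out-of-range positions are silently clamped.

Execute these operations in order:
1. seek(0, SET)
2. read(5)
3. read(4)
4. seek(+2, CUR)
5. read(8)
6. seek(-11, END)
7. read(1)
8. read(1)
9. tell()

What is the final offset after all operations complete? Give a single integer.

After 1 (seek(0, SET)): offset=0
After 2 (read(5)): returned '3CI1N', offset=5
After 3 (read(4)): returned 'INUS', offset=9
After 4 (seek(+2, CUR)): offset=11
After 5 (read(8)): returned 'RXQJD19D', offset=19
After 6 (seek(-11, END)): offset=18
After 7 (read(1)): returned 'D', offset=19
After 8 (read(1)): returned 'M', offset=20
After 9 (tell()): offset=20

Answer: 20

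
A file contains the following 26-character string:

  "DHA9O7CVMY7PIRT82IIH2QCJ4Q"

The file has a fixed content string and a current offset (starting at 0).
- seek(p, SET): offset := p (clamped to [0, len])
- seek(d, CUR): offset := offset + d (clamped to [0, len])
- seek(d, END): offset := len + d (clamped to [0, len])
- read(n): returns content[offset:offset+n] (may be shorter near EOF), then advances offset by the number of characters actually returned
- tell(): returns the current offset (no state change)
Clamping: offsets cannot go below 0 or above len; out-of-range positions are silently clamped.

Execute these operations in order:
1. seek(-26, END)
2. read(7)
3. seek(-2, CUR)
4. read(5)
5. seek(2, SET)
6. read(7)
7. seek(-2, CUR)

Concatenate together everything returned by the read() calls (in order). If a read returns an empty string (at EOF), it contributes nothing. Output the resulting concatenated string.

After 1 (seek(-26, END)): offset=0
After 2 (read(7)): returned 'DHA9O7C', offset=7
After 3 (seek(-2, CUR)): offset=5
After 4 (read(5)): returned '7CVMY', offset=10
After 5 (seek(2, SET)): offset=2
After 6 (read(7)): returned 'A9O7CVM', offset=9
After 7 (seek(-2, CUR)): offset=7

Answer: DHA9O7C7CVMYA9O7CVM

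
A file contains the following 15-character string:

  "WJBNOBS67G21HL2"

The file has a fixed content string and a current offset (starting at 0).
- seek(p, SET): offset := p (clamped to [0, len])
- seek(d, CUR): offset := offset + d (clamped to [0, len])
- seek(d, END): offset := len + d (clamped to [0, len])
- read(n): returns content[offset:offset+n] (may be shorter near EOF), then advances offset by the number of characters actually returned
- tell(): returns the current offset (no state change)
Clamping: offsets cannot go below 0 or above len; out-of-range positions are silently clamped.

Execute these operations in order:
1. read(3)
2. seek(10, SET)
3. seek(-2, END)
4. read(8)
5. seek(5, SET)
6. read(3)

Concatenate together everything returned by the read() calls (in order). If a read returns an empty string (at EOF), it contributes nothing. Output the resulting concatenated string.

After 1 (read(3)): returned 'WJB', offset=3
After 2 (seek(10, SET)): offset=10
After 3 (seek(-2, END)): offset=13
After 4 (read(8)): returned 'L2', offset=15
After 5 (seek(5, SET)): offset=5
After 6 (read(3)): returned 'BS6', offset=8

Answer: WJBL2BS6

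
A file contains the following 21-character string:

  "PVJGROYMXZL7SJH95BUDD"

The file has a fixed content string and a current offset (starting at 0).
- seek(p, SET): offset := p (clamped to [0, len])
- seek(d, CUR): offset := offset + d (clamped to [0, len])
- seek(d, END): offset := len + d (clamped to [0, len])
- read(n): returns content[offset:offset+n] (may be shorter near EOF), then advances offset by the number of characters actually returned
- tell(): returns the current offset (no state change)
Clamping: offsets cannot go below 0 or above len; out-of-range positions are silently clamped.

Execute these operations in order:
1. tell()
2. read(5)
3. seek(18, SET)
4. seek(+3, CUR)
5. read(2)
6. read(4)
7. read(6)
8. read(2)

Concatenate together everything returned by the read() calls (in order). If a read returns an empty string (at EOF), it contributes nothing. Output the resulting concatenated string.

After 1 (tell()): offset=0
After 2 (read(5)): returned 'PVJGR', offset=5
After 3 (seek(18, SET)): offset=18
After 4 (seek(+3, CUR)): offset=21
After 5 (read(2)): returned '', offset=21
After 6 (read(4)): returned '', offset=21
After 7 (read(6)): returned '', offset=21
After 8 (read(2)): returned '', offset=21

Answer: PVJGR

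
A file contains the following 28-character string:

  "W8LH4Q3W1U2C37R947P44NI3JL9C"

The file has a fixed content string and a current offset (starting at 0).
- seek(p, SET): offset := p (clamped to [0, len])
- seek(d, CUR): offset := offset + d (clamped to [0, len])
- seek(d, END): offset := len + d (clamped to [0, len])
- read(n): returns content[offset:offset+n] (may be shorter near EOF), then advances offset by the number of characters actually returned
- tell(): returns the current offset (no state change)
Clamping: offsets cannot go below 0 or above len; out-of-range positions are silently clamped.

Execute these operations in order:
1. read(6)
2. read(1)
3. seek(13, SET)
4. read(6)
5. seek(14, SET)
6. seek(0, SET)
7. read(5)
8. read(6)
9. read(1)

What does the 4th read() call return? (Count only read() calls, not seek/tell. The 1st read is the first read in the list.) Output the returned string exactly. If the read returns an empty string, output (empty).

Answer: W8LH4

Derivation:
After 1 (read(6)): returned 'W8LH4Q', offset=6
After 2 (read(1)): returned '3', offset=7
After 3 (seek(13, SET)): offset=13
After 4 (read(6)): returned '7R947P', offset=19
After 5 (seek(14, SET)): offset=14
After 6 (seek(0, SET)): offset=0
After 7 (read(5)): returned 'W8LH4', offset=5
After 8 (read(6)): returned 'Q3W1U2', offset=11
After 9 (read(1)): returned 'C', offset=12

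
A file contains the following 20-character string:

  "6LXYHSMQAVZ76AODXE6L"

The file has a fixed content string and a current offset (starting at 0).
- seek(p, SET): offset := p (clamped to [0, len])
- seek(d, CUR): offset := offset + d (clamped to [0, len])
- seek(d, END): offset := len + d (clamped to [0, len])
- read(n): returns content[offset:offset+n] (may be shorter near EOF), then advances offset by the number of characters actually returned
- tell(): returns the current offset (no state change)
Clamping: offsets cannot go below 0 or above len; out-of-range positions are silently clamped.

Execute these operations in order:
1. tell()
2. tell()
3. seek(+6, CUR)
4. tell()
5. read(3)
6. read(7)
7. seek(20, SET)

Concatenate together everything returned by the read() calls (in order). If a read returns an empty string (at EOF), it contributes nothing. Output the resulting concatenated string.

Answer: MQAVZ76AOD

Derivation:
After 1 (tell()): offset=0
After 2 (tell()): offset=0
After 3 (seek(+6, CUR)): offset=6
After 4 (tell()): offset=6
After 5 (read(3)): returned 'MQA', offset=9
After 6 (read(7)): returned 'VZ76AOD', offset=16
After 7 (seek(20, SET)): offset=20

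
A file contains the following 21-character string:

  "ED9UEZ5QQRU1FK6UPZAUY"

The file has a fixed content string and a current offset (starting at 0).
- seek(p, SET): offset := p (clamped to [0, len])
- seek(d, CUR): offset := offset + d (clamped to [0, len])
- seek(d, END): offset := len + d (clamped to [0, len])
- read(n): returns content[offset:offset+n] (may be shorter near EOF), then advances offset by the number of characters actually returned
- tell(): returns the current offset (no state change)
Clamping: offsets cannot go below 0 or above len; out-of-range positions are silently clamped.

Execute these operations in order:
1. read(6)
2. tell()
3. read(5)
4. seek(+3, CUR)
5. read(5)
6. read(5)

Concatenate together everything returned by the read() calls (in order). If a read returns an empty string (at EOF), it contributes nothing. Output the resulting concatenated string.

Answer: ED9UEZ5QQRU6UPZAUY

Derivation:
After 1 (read(6)): returned 'ED9UEZ', offset=6
After 2 (tell()): offset=6
After 3 (read(5)): returned '5QQRU', offset=11
After 4 (seek(+3, CUR)): offset=14
After 5 (read(5)): returned '6UPZA', offset=19
After 6 (read(5)): returned 'UY', offset=21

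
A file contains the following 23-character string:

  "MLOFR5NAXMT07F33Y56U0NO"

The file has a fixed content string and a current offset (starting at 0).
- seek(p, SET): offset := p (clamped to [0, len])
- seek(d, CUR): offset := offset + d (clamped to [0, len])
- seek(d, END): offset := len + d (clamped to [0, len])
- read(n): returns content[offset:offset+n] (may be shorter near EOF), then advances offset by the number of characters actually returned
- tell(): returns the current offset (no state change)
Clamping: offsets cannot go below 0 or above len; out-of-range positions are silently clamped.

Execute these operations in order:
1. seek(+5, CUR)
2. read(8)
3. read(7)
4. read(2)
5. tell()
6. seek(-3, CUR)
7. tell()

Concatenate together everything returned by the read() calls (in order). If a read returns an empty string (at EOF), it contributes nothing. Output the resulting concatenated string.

Answer: 5NAXMT07F33Y56U0N

Derivation:
After 1 (seek(+5, CUR)): offset=5
After 2 (read(8)): returned '5NAXMT07', offset=13
After 3 (read(7)): returned 'F33Y56U', offset=20
After 4 (read(2)): returned '0N', offset=22
After 5 (tell()): offset=22
After 6 (seek(-3, CUR)): offset=19
After 7 (tell()): offset=19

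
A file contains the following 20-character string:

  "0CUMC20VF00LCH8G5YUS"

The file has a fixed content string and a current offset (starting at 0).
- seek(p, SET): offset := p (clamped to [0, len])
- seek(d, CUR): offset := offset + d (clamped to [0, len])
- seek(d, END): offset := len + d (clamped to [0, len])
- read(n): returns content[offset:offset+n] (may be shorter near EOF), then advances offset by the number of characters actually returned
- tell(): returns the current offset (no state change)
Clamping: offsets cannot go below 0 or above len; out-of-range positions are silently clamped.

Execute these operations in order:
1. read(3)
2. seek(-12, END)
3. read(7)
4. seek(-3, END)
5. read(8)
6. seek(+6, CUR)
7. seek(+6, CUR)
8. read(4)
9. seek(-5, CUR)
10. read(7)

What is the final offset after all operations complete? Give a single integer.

Answer: 20

Derivation:
After 1 (read(3)): returned '0CU', offset=3
After 2 (seek(-12, END)): offset=8
After 3 (read(7)): returned 'F00LCH8', offset=15
After 4 (seek(-3, END)): offset=17
After 5 (read(8)): returned 'YUS', offset=20
After 6 (seek(+6, CUR)): offset=20
After 7 (seek(+6, CUR)): offset=20
After 8 (read(4)): returned '', offset=20
After 9 (seek(-5, CUR)): offset=15
After 10 (read(7)): returned 'G5YUS', offset=20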